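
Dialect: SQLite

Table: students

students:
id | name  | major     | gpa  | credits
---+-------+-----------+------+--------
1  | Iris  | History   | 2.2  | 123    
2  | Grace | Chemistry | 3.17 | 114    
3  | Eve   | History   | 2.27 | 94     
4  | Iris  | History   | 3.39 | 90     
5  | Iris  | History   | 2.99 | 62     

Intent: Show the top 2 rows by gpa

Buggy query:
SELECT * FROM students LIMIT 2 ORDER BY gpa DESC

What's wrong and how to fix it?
Bug: ORDER BY cannot follow LIMIT; LIMIT is the final clause

Fix: Swap the clauses: ORDER BY first, then LIMIT

Corrected query:
SELECT * FROM students ORDER BY gpa DESC LIMIT 2

Result:
id | name  | major     | gpa  | credits
---+-------+-----------+------+--------
4  | Iris  | History   | 3.39 | 90     
2  | Grace | Chemistry | 3.17 | 114    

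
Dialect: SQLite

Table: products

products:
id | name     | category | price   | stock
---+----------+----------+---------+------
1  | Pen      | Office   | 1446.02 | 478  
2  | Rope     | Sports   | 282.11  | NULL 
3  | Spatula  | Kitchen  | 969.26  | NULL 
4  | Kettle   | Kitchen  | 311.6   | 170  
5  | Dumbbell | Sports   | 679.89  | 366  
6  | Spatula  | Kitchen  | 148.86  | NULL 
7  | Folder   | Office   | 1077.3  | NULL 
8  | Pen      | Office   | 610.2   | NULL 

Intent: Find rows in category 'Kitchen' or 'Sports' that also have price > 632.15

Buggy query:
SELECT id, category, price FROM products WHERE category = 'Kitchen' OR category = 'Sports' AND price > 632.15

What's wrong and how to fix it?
Bug: Without parentheses, AND is evaluated before OR, so the price filter only applies to the 'Sports' branch

Fix: Add parentheses around the OR so the AND applies to both alternatives

Corrected query:
SELECT id, category, price FROM products WHERE (category = 'Kitchen' OR category = 'Sports') AND price > 632.15

Result:
id | category | price 
---+----------+-------
3  | Kitchen  | 969.26
5  | Sports   | 679.89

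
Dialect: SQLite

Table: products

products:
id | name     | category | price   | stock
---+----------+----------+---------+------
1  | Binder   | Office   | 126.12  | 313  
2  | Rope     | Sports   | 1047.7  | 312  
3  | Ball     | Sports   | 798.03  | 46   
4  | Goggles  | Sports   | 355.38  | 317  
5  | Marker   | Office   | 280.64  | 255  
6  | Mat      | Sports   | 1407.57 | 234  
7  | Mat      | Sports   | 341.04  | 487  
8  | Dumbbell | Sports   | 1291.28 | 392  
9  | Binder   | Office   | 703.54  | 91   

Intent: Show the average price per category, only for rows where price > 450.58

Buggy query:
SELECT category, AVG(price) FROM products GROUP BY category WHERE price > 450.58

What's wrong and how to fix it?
Bug: Row-level WHERE must come before GROUP BY in the clause order

Fix: Place WHERE between FROM and GROUP BY

Corrected query:
SELECT category, AVG(price) FROM products WHERE price > 450.58 GROUP BY category

Result:
category | AVG(price)
---------+-----------
Office   | 703.54    
Sports   | 1136.145  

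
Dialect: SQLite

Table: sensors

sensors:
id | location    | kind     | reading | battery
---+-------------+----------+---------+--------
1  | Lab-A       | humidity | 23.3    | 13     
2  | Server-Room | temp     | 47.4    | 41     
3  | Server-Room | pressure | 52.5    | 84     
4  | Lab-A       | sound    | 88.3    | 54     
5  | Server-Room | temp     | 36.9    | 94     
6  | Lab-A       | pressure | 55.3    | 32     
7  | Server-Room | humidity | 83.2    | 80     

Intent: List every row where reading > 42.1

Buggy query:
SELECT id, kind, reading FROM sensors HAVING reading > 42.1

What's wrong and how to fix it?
Bug: This is a non-aggregate query (no GROUP BY, no aggregates), so in SQLite the HAVING clause is invalid here; a row-level condition belongs in WHERE

Fix: Use WHERE for row-level filtering

Corrected query:
SELECT id, kind, reading FROM sensors WHERE reading > 42.1

Result:
id | kind     | reading
---+----------+--------
2  | temp     | 47.4   
3  | pressure | 52.5   
4  | sound    | 88.3   
6  | pressure | 55.3   
7  | humidity | 83.2   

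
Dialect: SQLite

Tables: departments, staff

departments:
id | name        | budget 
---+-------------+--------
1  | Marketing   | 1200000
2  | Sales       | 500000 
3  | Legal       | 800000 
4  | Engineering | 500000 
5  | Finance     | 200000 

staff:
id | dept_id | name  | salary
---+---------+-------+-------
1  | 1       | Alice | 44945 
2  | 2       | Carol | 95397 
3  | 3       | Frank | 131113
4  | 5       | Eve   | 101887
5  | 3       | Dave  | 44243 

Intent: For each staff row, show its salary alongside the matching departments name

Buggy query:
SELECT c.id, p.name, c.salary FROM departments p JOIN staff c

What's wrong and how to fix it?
Bug: JOIN with no ON clause produces a cartesian product; every staff row pairs with every departments row

Fix: Specify the join condition linking the foreign key to the parent id

Corrected query:
SELECT c.id, p.name, c.salary FROM departments p JOIN staff c ON c.dept_id = p.id

Result:
id | name      | salary
---+-----------+-------
1  | Marketing | 44945 
2  | Sales     | 95397 
3  | Legal     | 131113
4  | Finance   | 101887
5  | Legal     | 44243 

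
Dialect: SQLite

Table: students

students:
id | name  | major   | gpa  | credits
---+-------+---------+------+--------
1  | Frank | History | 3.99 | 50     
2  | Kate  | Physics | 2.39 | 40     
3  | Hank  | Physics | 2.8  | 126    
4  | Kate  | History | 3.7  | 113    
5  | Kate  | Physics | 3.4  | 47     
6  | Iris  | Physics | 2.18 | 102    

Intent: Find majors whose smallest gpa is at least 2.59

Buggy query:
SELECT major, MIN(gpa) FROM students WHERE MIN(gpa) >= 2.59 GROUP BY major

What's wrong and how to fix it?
Bug: Aggregates like MIN are computed per group after WHERE runs

Fix: Replace WHERE with HAVING after the GROUP BY

Corrected query:
SELECT major, MIN(gpa) FROM students GROUP BY major HAVING MIN(gpa) >= 2.59

Result:
major   | MIN(gpa)
--------+---------
History | 3.7     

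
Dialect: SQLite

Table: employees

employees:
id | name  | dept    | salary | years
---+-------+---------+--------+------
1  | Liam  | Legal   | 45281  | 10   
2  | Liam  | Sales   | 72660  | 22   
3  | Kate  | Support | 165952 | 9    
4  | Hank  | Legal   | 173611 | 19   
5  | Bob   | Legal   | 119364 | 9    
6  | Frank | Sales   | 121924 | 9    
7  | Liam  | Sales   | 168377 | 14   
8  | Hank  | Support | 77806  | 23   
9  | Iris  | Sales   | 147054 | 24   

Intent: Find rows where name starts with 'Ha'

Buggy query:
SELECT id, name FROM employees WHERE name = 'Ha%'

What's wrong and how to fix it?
Bug: '=' compares the literal string including the % character; pattern matching needs LIKE

Fix: Use LIKE for wildcard pattern matching

Corrected query:
SELECT id, name FROM employees WHERE name LIKE 'Ha%'

Result:
id | name
---+-----
4  | Hank
8  | Hank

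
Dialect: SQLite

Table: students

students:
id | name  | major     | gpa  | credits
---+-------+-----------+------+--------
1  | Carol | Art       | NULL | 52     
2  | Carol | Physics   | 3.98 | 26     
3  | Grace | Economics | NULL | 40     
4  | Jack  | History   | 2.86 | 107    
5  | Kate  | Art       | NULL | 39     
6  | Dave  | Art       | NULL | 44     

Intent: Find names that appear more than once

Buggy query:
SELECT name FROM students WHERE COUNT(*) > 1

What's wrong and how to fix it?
Bug: WHERE can't reference COUNT(*); aggregates are computed after WHERE

Fix: Group first, then use HAVING for the count condition

Corrected query:
SELECT name FROM students GROUP BY name HAVING COUNT(*) > 1

Result:
name 
-----
Carol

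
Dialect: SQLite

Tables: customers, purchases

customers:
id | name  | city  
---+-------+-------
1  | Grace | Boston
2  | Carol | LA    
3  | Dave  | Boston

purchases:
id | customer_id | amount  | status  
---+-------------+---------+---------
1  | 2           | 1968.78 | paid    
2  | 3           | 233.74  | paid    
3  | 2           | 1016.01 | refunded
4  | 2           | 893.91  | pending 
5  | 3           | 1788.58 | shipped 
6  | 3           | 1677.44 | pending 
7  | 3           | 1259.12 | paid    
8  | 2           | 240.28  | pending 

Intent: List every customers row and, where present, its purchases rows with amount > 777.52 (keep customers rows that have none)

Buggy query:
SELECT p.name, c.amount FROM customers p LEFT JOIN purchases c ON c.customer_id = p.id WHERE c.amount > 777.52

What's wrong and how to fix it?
Bug: A WHERE condition on the right-hand table after LEFT JOIN drops unmatched parents

Fix: Move the right-table condition into the ON clause so unmatched parents are kept

Corrected query:
SELECT p.name, c.amount FROM customers p LEFT JOIN purchases c ON c.customer_id = p.id AND c.amount > 777.52

Result:
name  | amount 
------+--------
Grace | NULL   
Carol | 893.91 
Carol | 1016.01
Carol | 1968.78
Dave  | 1259.12
Dave  | 1677.44
Dave  | 1788.58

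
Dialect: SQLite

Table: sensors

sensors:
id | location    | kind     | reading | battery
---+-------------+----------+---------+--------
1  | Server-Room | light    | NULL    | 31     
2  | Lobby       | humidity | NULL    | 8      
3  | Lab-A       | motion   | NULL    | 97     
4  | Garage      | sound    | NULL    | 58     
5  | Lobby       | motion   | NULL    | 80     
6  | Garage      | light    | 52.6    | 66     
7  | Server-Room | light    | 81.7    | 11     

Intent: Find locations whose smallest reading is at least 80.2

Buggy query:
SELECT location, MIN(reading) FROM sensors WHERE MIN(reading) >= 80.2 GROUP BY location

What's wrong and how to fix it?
Bug: Aggregates like MIN are computed per group after WHERE runs

Fix: Replace WHERE with HAVING after the GROUP BY

Corrected query:
SELECT location, MIN(reading) FROM sensors GROUP BY location HAVING MIN(reading) >= 80.2

Result:
location    | MIN(reading)
------------+-------------
Server-Room | 81.7        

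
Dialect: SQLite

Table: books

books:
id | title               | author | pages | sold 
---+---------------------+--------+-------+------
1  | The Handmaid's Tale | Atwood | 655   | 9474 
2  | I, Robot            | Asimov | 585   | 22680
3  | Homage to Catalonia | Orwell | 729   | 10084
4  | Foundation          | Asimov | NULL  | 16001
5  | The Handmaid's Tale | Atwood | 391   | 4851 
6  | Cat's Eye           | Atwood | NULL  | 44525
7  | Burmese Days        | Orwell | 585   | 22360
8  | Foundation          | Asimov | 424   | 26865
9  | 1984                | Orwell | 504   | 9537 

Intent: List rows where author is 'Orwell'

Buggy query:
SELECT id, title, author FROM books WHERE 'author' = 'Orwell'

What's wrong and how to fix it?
Bug: 'author' in single quotes is a string literal, not the column; the comparison is literal-vs-literal and never true

Fix: Remove the quotes around the column name (or use double quotes for an identifier)

Corrected query:
SELECT id, title, author FROM books WHERE author = 'Orwell'

Result:
id | title               | author
---+---------------------+-------
3  | Homage to Catalonia | Orwell
7  | Burmese Days        | Orwell
9  | 1984                | Orwell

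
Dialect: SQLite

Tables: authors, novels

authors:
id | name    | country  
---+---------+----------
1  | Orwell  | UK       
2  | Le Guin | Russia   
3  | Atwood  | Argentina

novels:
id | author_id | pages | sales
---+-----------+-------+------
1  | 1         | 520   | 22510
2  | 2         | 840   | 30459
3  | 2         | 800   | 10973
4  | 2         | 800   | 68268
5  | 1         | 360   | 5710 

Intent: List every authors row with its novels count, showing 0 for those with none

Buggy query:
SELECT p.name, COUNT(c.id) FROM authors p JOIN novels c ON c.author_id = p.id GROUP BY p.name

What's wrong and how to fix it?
Bug: An inner join excludes parents with zero children

Fix: Use LEFT JOIN so parents without children still appear (COUNT(c.id) gives 0)

Corrected query:
SELECT p.name, COUNT(c.id) FROM authors p LEFT JOIN novels c ON c.author_id = p.id GROUP BY p.name

Result:
name    | COUNT(c.id)
--------+------------
Atwood  | 0          
Le Guin | 3          
Orwell  | 2          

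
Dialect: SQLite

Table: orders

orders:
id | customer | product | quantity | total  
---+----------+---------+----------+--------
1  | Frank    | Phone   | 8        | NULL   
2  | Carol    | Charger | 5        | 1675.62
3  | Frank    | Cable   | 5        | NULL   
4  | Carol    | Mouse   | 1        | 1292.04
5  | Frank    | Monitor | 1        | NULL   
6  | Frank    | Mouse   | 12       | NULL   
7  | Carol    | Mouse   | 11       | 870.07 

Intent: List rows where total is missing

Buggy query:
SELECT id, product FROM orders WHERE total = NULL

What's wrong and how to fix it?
Bug: Comparing to NULL with '=' never matches; NULL = NULL is unknown, not true

Fix: Replace '= NULL' with 'IS NULL'

Corrected query:
SELECT id, product FROM orders WHERE total IS NULL

Result:
id | product
---+--------
1  | Phone  
3  | Cable  
5  | Monitor
6  | Mouse  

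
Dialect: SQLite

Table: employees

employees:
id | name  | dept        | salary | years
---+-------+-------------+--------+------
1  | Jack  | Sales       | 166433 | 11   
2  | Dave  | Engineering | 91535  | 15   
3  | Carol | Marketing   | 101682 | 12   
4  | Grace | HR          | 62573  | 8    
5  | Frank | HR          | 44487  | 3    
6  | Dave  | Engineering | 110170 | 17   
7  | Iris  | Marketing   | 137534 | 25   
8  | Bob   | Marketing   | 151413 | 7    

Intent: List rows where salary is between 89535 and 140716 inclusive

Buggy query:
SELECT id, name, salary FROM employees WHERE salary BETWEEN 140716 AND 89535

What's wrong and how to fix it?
Bug: The bounds are reversed; BETWEEN a AND b requires a <= b to match anything

Fix: Write BETWEEN 89535 AND 140716

Corrected query:
SELECT id, name, salary FROM employees WHERE salary BETWEEN 89535 AND 140716

Result:
id | name  | salary
---+-------+-------
2  | Dave  | 91535 
3  | Carol | 101682
6  | Dave  | 110170
7  | Iris  | 137534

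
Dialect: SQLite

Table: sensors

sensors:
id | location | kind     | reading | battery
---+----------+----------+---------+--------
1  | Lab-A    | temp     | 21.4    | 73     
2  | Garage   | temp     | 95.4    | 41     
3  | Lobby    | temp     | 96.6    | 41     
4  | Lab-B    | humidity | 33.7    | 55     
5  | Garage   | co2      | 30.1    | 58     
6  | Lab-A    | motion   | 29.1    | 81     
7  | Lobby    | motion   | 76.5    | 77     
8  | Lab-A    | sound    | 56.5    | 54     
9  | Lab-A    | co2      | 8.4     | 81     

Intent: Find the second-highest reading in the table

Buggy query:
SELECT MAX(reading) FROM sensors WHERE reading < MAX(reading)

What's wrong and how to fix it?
Bug: The inner MAX is an aggregate inside WHERE, which is not allowed

Fix: Compute the overall MAX in a subquery, then take MAX of rows below it

Corrected query:
SELECT MAX(reading) FROM sensors WHERE reading < (SELECT MAX(reading) FROM sensors)

Result:
MAX(reading)
------------
95.4        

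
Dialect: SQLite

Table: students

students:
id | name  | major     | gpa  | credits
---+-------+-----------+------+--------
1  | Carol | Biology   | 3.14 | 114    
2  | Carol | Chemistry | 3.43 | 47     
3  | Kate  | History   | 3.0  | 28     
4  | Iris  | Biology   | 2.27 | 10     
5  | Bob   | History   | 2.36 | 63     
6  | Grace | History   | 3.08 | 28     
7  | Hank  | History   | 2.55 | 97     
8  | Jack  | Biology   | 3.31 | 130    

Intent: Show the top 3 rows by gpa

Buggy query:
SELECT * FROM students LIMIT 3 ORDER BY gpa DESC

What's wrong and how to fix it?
Bug: ORDER BY cannot follow LIMIT; LIMIT is the final clause

Fix: Sort with ORDER BY, then apply LIMIT

Corrected query:
SELECT * FROM students ORDER BY gpa DESC LIMIT 3

Result:
id | name  | major     | gpa  | credits
---+-------+-----------+------+--------
2  | Carol | Chemistry | 3.43 | 47     
8  | Jack  | Biology   | 3.31 | 130    
1  | Carol | Biology   | 3.14 | 114    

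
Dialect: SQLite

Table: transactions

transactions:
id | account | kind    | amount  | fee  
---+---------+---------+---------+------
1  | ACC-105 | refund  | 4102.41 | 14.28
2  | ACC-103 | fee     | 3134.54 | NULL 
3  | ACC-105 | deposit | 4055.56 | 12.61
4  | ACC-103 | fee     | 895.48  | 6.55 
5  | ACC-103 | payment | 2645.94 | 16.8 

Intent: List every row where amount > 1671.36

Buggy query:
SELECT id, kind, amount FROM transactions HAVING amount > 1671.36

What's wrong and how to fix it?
Bug: HAVING filters the output of aggregation, but this query has no GROUP BY and no aggregate functions, so SQLite rejects it (HAVING clause on a non-aggregate query); the condition here is per row

Fix: Replace HAVING with WHERE since the condition applies to individual rows

Corrected query:
SELECT id, kind, amount FROM transactions WHERE amount > 1671.36

Result:
id | kind    | amount 
---+---------+--------
1  | refund  | 4102.41
2  | fee     | 3134.54
3  | deposit | 4055.56
5  | payment | 2645.94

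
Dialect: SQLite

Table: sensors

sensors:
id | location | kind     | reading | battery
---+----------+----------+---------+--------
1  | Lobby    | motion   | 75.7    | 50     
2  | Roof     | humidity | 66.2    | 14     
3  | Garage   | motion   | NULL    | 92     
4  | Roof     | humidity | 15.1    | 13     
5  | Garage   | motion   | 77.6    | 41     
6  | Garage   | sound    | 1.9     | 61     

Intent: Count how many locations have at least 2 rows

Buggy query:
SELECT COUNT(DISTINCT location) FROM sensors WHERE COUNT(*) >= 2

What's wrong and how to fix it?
Bug: WHERE filters individual rows, not groups, so a group-level COUNT is invalid there

Fix: Use a subquery that GROUPs and filters with HAVING, then count its rows

Corrected query:
SELECT COUNT(*) FROM (SELECT location FROM sensors GROUP BY location HAVING COUNT(*) >= 2)

Result:
COUNT(*)
--------
2       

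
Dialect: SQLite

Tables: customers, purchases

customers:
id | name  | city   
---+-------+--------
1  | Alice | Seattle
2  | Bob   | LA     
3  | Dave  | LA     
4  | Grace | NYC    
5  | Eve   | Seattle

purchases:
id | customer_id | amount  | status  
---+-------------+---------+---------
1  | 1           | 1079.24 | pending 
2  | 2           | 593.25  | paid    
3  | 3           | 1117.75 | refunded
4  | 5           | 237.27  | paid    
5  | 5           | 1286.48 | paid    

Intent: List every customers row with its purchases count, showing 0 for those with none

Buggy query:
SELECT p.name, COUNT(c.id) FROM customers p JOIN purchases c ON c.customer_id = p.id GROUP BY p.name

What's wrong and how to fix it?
Bug: An inner join excludes parents with zero children

Fix: Use LEFT JOIN so parents without children still appear (COUNT(c.id) gives 0)

Corrected query:
SELECT p.name, COUNT(c.id) FROM customers p LEFT JOIN purchases c ON c.customer_id = p.id GROUP BY p.name

Result:
name  | COUNT(c.id)
------+------------
Alice | 1          
Bob   | 1          
Dave  | 1          
Eve   | 2          
Grace | 0          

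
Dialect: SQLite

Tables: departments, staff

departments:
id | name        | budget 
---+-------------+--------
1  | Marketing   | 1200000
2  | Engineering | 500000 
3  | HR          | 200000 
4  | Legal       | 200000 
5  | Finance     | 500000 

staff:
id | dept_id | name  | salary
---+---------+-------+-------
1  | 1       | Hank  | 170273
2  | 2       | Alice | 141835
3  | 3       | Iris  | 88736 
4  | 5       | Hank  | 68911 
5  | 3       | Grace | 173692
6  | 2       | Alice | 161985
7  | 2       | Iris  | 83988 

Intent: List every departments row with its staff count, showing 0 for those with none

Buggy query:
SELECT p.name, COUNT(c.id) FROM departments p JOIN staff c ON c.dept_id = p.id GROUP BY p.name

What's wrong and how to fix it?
Bug: INNER JOIN drops departments rows that have no matching staff rows

Fix: Use LEFT JOIN so parents without children still appear (COUNT(c.id) gives 0)

Corrected query:
SELECT p.name, COUNT(c.id) FROM departments p LEFT JOIN staff c ON c.dept_id = p.id GROUP BY p.name

Result:
name        | COUNT(c.id)
------------+------------
Engineering | 3          
Finance     | 1          
HR          | 2          
Legal       | 0          
Marketing   | 1          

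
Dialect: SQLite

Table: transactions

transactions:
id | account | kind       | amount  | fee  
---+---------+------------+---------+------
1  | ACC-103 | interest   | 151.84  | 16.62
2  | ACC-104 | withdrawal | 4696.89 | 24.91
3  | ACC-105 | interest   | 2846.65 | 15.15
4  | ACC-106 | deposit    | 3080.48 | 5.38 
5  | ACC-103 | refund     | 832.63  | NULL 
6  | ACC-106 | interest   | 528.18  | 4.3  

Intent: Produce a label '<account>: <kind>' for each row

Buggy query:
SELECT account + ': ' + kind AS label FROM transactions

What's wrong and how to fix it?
Bug: '+' is numeric addition; on text columns SQLite converts them to 0 instead of concatenating

Fix: Replace + with || to concatenate text

Corrected query:
SELECT account || ': ' || kind AS label FROM transactions

Result:
label              
-------------------
ACC-103: interest  
ACC-104: withdrawal
ACC-105: interest  
ACC-106: deposit   
ACC-103: refund    
ACC-106: interest  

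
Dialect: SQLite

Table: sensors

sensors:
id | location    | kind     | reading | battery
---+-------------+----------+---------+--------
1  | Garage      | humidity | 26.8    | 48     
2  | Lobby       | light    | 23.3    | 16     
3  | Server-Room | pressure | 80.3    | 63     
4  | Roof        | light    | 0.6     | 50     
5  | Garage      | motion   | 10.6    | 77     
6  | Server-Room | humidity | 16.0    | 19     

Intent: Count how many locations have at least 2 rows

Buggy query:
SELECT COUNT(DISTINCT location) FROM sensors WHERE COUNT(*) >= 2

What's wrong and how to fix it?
Bug: WHERE filters individual rows, not groups, so a group-level COUNT is invalid there

Fix: Group first with HAVING COUNT(*) >= 2, then COUNT the resulting groups

Corrected query:
SELECT COUNT(*) FROM (SELECT location FROM sensors GROUP BY location HAVING COUNT(*) >= 2)

Result:
COUNT(*)
--------
2       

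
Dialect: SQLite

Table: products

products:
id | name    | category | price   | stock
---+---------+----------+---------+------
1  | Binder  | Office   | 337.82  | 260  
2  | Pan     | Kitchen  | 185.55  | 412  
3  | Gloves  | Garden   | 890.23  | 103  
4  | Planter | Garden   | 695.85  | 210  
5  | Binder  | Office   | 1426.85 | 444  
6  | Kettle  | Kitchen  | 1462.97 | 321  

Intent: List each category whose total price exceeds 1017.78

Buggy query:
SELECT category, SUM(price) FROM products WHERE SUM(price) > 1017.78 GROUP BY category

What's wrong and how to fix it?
Bug: WHERE runs before GROUP BY, so aggregates aren't available there

Fix: Move the aggregate condition to a HAVING clause

Corrected query:
SELECT category, SUM(price) FROM products GROUP BY category HAVING SUM(price) > 1017.78

Result:
category | SUM(price)
---------+-----------
Garden   | 1586.08   
Kitchen  | 1648.52   
Office   | 1764.67   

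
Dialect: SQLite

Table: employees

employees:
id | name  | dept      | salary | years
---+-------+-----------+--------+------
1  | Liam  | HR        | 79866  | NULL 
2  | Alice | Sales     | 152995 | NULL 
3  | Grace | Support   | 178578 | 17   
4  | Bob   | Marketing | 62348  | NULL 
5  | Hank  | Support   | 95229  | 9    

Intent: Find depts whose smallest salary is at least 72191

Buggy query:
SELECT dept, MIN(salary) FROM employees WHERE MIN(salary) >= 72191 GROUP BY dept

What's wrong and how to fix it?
Bug: Aggregates like MIN are computed per group after WHERE runs

Fix: Use HAVING for the per-group MIN condition

Corrected query:
SELECT dept, MIN(salary) FROM employees GROUP BY dept HAVING MIN(salary) >= 72191

Result:
dept    | MIN(salary)
--------+------------
HR      | 79866      
Sales   | 152995     
Support | 95229      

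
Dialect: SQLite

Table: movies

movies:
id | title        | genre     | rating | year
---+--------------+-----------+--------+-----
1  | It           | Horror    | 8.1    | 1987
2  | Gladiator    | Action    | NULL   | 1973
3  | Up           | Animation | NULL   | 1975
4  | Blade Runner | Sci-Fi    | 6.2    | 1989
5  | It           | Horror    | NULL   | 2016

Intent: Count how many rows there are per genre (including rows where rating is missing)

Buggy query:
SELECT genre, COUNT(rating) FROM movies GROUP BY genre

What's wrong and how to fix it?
Bug: COUNT(rating) skips NULLs, so groups with missing rating are undercounted

Fix: Replace COUNT(rating) with COUNT(*)

Corrected query:
SELECT genre, COUNT(*) FROM movies GROUP BY genre

Result:
genre     | COUNT(*)
----------+---------
Action    | 1       
Animation | 1       
Horror    | 2       
Sci-Fi    | 1       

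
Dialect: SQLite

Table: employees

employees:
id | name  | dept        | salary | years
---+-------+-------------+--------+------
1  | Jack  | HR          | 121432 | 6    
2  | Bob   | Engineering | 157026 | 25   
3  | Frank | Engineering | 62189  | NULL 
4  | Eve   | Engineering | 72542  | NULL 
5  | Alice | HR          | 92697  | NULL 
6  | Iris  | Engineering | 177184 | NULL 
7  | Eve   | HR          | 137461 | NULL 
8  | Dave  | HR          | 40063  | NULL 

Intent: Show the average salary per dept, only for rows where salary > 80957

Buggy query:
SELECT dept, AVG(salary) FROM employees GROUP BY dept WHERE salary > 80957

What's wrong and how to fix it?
Bug: Row-level WHERE must come before GROUP BY in the clause order

Fix: Place WHERE between FROM and GROUP BY

Corrected query:
SELECT dept, AVG(salary) FROM employees WHERE salary > 80957 GROUP BY dept

Result:
dept        | AVG(salary)  
------------+--------------
Engineering | 167105       
HR          | 117196.666667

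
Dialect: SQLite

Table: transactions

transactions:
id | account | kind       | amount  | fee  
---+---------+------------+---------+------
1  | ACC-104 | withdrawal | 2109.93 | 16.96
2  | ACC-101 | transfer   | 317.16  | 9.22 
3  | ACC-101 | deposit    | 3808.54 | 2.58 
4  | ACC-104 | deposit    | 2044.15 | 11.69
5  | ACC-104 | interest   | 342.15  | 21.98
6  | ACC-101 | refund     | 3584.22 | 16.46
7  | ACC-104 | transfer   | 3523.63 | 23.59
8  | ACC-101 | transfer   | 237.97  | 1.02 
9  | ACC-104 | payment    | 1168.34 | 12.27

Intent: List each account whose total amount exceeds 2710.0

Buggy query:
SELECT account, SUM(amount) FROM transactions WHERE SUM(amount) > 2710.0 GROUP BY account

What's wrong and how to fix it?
Bug: WHERE runs before GROUP BY, so aggregates aren't available there

Fix: Move the aggregate condition to a HAVING clause

Corrected query:
SELECT account, SUM(amount) FROM transactions GROUP BY account HAVING SUM(amount) > 2710.0

Result:
account | SUM(amount)
--------+------------
ACC-101 | 7947.89    
ACC-104 | 9188.2     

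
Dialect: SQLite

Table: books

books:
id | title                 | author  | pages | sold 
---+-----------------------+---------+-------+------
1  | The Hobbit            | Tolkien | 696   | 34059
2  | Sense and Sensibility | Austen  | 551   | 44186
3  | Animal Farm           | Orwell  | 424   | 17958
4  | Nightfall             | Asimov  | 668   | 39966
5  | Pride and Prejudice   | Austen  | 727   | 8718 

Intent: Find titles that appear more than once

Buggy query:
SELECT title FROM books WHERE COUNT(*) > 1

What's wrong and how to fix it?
Bug: COUNT(*) is an aggregate and cannot be used in WHERE

Fix: GROUP BY title, then filter groups with HAVING COUNT(*) > 1

Corrected query:
SELECT title FROM books GROUP BY title HAVING COUNT(*) > 1

Result:
(no rows)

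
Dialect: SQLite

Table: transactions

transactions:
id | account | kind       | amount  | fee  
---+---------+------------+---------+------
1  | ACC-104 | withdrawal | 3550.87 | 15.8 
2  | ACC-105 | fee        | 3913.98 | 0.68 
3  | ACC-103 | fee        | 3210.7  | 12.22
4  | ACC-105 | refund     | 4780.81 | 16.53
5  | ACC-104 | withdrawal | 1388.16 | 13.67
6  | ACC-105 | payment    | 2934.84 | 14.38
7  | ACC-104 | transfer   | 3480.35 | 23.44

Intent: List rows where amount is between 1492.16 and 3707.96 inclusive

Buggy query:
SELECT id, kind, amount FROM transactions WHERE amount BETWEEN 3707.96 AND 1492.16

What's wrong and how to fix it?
Bug: The bounds are reversed; BETWEEN a AND b requires a <= b to match anything

Fix: Swap the bounds so the smaller value comes first

Corrected query:
SELECT id, kind, amount FROM transactions WHERE amount BETWEEN 1492.16 AND 3707.96

Result:
id | kind       | amount 
---+------------+--------
1  | withdrawal | 3550.87
3  | fee        | 3210.7 
6  | payment    | 2934.84
7  | transfer   | 3480.35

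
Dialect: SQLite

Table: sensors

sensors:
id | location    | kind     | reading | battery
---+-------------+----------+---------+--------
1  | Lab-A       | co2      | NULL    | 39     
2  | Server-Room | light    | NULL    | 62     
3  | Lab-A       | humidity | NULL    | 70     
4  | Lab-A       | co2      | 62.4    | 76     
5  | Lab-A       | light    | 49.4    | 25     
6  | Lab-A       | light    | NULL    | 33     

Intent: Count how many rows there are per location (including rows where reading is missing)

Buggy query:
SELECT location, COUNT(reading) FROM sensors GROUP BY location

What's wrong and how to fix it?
Bug: COUNT(reading) skips NULLs, so groups with missing reading are undercounted

Fix: Replace COUNT(reading) with COUNT(*)

Corrected query:
SELECT location, COUNT(*) FROM sensors GROUP BY location

Result:
location    | COUNT(*)
------------+---------
Lab-A       | 5       
Server-Room | 1       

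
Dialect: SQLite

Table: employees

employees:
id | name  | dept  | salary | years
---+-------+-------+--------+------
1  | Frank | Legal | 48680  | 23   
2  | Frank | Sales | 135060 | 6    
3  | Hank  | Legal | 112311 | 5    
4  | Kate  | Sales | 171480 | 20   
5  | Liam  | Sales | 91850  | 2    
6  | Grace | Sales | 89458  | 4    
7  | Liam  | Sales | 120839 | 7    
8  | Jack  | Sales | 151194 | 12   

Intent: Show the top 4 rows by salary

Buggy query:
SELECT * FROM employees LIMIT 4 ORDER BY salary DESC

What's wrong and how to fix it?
Bug: LIMIT must come after ORDER BY

Fix: Sort with ORDER BY, then apply LIMIT

Corrected query:
SELECT * FROM employees ORDER BY salary DESC LIMIT 4

Result:
id | name  | dept  | salary | years
---+-------+-------+--------+------
4  | Kate  | Sales | 171480 | 20   
8  | Jack  | Sales | 151194 | 12   
2  | Frank | Sales | 135060 | 6    
7  | Liam  | Sales | 120839 | 7    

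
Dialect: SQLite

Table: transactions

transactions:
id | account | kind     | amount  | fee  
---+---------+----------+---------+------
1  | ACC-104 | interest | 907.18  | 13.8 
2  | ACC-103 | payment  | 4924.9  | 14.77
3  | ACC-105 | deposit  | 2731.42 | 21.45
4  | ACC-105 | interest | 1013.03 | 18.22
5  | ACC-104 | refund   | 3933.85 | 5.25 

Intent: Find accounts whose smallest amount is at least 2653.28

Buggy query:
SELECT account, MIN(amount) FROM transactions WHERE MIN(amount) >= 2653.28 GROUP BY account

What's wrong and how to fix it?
Bug: Aggregates like MIN are computed per group after WHERE runs

Fix: Use HAVING for the per-group MIN condition

Corrected query:
SELECT account, MIN(amount) FROM transactions GROUP BY account HAVING MIN(amount) >= 2653.28

Result:
account | MIN(amount)
--------+------------
ACC-103 | 4924.9     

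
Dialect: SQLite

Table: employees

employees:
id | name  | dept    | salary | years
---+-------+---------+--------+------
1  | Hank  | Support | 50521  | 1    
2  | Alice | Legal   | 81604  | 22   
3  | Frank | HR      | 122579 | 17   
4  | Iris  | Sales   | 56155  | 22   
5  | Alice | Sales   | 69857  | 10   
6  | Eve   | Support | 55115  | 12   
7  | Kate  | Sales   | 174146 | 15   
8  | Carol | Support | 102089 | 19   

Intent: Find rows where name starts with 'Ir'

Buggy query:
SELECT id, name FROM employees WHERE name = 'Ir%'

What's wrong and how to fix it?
Bug: Wildcards only work with LIKE; '=' treats '%' as a literal character

Fix: Use LIKE for wildcard pattern matching

Corrected query:
SELECT id, name FROM employees WHERE name LIKE 'Ir%'

Result:
id | name
---+-----
4  | Iris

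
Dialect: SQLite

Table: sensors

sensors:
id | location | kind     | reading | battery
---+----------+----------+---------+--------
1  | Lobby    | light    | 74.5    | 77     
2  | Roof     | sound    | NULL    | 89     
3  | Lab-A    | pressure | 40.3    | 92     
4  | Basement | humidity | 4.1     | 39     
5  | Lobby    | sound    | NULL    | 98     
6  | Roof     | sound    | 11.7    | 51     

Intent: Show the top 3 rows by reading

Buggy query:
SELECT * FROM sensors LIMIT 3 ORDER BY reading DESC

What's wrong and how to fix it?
Bug: LIMIT must come after ORDER BY

Fix: Swap the clauses: ORDER BY first, then LIMIT

Corrected query:
SELECT * FROM sensors ORDER BY reading DESC LIMIT 3

Result:
id | location | kind     | reading | battery
---+----------+----------+---------+--------
1  | Lobby    | light    | 74.5    | 77     
3  | Lab-A    | pressure | 40.3    | 92     
6  | Roof     | sound    | 11.7    | 51     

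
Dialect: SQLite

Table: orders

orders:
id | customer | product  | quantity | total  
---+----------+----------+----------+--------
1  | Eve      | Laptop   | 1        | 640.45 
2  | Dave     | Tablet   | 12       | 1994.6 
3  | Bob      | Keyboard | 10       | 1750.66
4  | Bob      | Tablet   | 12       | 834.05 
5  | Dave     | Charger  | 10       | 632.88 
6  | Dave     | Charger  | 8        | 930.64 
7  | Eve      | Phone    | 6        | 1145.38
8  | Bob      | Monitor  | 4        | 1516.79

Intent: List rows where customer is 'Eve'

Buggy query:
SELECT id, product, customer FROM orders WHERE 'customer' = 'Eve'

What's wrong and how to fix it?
Bug: Single quotes denote string literals in SQL; the column name is being compared as a constant string

Fix: Remove the quotes around the column name (or use double quotes for an identifier)

Corrected query:
SELECT id, product, customer FROM orders WHERE customer = 'Eve'

Result:
id | product | customer
---+---------+---------
1  | Laptop  | Eve     
7  | Phone   | Eve     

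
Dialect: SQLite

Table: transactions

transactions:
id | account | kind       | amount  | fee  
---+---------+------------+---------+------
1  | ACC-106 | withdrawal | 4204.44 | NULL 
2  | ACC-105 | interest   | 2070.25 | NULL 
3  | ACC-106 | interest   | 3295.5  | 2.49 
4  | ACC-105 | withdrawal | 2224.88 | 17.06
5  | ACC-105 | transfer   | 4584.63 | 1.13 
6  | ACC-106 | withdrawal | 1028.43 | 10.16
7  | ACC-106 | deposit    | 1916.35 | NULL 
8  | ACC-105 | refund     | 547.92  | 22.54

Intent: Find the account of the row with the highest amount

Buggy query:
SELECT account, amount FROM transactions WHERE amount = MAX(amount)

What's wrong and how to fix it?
Bug: MAX(amount) is an aggregate and cannot be used directly in WHERE

Fix: Wrap MAX in a scalar subquery so WHERE compares against a single value

Corrected query:
SELECT account, amount FROM transactions WHERE amount = (SELECT MAX(amount) FROM transactions)

Result:
account | amount 
--------+--------
ACC-105 | 4584.63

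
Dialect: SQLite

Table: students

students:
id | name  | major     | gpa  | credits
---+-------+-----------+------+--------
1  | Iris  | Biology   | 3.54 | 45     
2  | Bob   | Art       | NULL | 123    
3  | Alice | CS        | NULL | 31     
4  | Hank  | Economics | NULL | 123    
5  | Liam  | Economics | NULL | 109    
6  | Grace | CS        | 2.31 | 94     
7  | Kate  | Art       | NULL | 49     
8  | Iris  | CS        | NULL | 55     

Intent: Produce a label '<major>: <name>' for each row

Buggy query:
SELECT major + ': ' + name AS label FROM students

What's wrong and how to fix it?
Bug: SQLite uses || for string concatenation; + coerces text to numbers (yielding 0)

Fix: Use the || operator for string concatenation

Corrected query:
SELECT major || ': ' || name AS label FROM students

Result:
label          
---------------
Biology: Iris  
Art: Bob       
CS: Alice      
Economics: Hank
Economics: Liam
CS: Grace      
Art: Kate      
CS: Iris       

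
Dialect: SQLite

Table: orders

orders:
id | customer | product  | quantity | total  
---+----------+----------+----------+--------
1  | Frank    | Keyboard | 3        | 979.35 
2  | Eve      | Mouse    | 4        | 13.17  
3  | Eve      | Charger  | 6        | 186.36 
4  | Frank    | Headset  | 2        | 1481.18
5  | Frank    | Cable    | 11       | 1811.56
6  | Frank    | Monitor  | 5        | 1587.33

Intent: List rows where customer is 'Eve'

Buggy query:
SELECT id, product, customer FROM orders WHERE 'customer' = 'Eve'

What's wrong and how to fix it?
Bug: 'customer' in single quotes is a string literal, not the column; the comparison is literal-vs-literal and never true

Fix: Reference the column as customer without single quotes

Corrected query:
SELECT id, product, customer FROM orders WHERE customer = 'Eve'

Result:
id | product | customer
---+---------+---------
2  | Mouse   | Eve     
3  | Charger | Eve     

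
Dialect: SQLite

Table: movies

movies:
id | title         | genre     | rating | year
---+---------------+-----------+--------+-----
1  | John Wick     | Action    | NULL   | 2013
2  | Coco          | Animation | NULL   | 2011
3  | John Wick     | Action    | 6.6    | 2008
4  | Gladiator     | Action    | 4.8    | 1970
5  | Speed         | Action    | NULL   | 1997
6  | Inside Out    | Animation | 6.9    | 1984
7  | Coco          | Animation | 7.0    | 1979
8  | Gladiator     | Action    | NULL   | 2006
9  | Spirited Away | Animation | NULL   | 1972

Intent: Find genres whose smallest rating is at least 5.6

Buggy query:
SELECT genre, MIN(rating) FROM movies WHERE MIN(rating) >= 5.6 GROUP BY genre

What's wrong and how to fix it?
Bug: Aggregates like MIN are computed per group after WHERE runs

Fix: Use HAVING for the per-group MIN condition

Corrected query:
SELECT genre, MIN(rating) FROM movies GROUP BY genre HAVING MIN(rating) >= 5.6

Result:
genre     | MIN(rating)
----------+------------
Animation | 6.9        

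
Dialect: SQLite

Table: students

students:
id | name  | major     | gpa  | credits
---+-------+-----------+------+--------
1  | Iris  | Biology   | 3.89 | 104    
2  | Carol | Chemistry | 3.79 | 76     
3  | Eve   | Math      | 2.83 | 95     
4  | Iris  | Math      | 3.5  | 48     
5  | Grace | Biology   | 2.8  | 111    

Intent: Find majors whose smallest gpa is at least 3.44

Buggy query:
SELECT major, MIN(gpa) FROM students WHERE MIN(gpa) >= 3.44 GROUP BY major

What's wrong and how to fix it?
Bug: Aggregates like MIN are computed per group after WHERE runs

Fix: Replace WHERE with HAVING after the GROUP BY

Corrected query:
SELECT major, MIN(gpa) FROM students GROUP BY major HAVING MIN(gpa) >= 3.44

Result:
major     | MIN(gpa)
----------+---------
Chemistry | 3.79    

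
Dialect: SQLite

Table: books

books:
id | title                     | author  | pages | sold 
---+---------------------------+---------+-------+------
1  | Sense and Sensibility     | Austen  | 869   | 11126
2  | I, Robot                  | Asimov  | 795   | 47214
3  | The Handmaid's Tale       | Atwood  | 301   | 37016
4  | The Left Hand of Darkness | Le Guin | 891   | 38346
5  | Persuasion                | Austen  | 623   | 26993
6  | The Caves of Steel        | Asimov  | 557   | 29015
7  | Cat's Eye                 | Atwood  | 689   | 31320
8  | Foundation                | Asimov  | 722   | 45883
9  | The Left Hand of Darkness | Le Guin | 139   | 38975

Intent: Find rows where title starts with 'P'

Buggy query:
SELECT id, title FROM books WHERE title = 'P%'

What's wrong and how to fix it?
Bug: '=' compares the literal string including the % character; pattern matching needs LIKE

Fix: Replace '=' with LIKE so 'P%' is treated as a pattern

Corrected query:
SELECT id, title FROM books WHERE title LIKE 'P%'

Result:
id | title     
---+-----------
5  | Persuasion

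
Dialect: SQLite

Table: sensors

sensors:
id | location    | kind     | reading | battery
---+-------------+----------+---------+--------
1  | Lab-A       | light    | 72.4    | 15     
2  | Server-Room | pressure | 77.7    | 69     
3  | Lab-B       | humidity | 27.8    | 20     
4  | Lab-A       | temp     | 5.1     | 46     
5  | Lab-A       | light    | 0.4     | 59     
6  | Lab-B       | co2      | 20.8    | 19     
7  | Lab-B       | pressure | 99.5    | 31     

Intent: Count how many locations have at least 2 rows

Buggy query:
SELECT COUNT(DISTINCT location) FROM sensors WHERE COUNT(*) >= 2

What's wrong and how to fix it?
Bug: WHERE filters individual rows, not groups, so a group-level COUNT is invalid there

Fix: Use a subquery that GROUPs and filters with HAVING, then count its rows

Corrected query:
SELECT COUNT(*) FROM (SELECT location FROM sensors GROUP BY location HAVING COUNT(*) >= 2)

Result:
COUNT(*)
--------
2       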